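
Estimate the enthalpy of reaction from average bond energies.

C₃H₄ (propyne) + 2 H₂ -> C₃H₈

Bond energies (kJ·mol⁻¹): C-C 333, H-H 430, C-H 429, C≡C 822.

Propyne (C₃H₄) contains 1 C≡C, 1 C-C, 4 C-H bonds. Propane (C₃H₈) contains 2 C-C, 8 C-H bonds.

ΔH ≈ −367 kJ

Bonds broken (reactants):
  C≡C: 1 × 822 = 822
  C-C: 1 × 333 = 333
  C-H: 4 × 429 = 1716
  H-H: 2 × 430 = 860
  Σ(broken) = 3731 kJ
Bonds formed (products):
  C-C: 2 × 333 = 666
  C-H: 8 × 429 = 3432
  Σ(formed) = 4098 kJ
ΔH = Σ(broken) − Σ(formed) = 3731 − 4098 = −367 kJ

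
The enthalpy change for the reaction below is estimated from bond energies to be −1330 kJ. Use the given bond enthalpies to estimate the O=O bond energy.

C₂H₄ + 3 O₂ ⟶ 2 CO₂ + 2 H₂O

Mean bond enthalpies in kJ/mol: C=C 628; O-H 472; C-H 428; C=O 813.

Let D be the O=O bond energy.
Σ(broken) = 4×428 + 1×628 + 3×D = 2340 + 3D
Σ(formed) = 4×813 + 4×472 = 5140
ΔH = Σ(broken) − Σ(formed) = (2340 + 3D) − (5140) = −2800 + 3D
Setting this equal to −1330 kJ gives 3D = 1470, so D = 490 kJ/mol.

D(O=O) ≈ 490 kJ/mol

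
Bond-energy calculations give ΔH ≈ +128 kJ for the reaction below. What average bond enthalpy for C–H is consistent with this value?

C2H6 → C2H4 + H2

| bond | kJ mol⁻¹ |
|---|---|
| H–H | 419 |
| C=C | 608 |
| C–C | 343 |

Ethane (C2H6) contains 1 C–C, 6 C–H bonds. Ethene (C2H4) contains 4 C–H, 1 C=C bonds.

Let D be the C–H bond energy.
Σ(broken) = 1×343 + 6×D = 343 + 6D
Σ(formed) = 4×D + 1×608 + 1×419 = 1027 + 4D
ΔH = Σ(broken) − Σ(formed) = (343 + 6D) − (1027 + 4D) = −684 + 2D
Setting this equal to +128 kJ gives 2D = 812, so D = 406 kJ/mol.

D(C–H) ≈ 406 kJ/mol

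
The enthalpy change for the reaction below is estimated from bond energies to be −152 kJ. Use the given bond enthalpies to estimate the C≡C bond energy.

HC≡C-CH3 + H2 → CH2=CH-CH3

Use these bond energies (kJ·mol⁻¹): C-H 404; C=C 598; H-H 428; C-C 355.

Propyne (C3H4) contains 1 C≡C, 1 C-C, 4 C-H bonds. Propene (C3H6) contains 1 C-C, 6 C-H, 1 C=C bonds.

D(C≡C) ≈ 826 kJ/mol

Let D be the C≡C bond energy.
Σ(broken) = 1×D + 1×355 + 4×404 + 1×428 = 2399 + D
Σ(formed) = 1×355 + 6×404 + 1×598 = 3377
ΔH = Σ(broken) − Σ(formed) = (2399 + D) − (3377) = −978 + D
Setting this equal to −152 kJ gives D = 826 kJ/mol.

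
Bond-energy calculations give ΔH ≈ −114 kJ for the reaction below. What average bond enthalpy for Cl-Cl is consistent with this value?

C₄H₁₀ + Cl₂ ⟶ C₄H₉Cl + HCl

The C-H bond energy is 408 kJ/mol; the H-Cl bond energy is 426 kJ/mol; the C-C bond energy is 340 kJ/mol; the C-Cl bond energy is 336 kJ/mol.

D(Cl-Cl) ≈ 240 kJ/mol

Let D be the Cl-Cl bond energy.
Σ(broken) = 3×340 + 10×408 + 1×D = 5100 + D
Σ(formed) = 3×340 + 1×336 + 9×408 + 1×426 = 5454
ΔH = Σ(broken) − Σ(formed) = (5100 + D) − (5454) = −354 + D
Setting this equal to −114 kJ gives D = 240 kJ/mol.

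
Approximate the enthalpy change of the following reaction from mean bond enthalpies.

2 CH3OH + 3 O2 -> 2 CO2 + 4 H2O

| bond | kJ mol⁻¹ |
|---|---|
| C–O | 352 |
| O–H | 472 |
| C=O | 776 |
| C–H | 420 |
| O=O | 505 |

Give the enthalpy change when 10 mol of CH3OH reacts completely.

Bonds broken (reactants):
  C–H: 6 × 420 = 2520
  C–O: 2 × 352 = 704
  O–H: 2 × 472 = 944
  O=O: 3 × 505 = 1515
  Σ(broken) = 5683 kJ
Bonds formed (products):
  C=O: 4 × 776 = 3104
  O–H: 8 × 472 = 3776
  Σ(formed) = 6880 kJ
ΔH = Σ(broken) − Σ(formed) = 5683 − 6880 = −1197 kJ
For 5× the reaction as written: 5 × (−1197) = −5985 kJ

ΔH = −5985 kJ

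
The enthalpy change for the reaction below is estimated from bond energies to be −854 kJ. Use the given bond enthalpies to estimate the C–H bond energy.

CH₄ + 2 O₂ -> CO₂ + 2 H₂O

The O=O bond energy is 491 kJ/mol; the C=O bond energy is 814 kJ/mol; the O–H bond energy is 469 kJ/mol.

Let D be the C–H bond energy.
Σ(broken) = 4×D + 2×491 = 982 + 4D
Σ(formed) = 2×814 + 4×469 = 3504
ΔH = Σ(broken) − Σ(formed) = (982 + 4D) − (3504) = −2522 + 4D
Setting this equal to −854 kJ gives 4D = 1668, so D = 417 kJ/mol.

D(C–H) ≈ 417 kJ/mol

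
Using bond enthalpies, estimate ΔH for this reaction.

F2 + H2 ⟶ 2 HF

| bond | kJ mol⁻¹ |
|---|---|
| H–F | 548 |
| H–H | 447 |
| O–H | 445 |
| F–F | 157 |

ΔH ≈ −492 kJ

Bonds broken (reactants):
  F–F: 1 × 157 = 157
  H–H: 1 × 447 = 447
  Σ(broken) = 604 kJ
Bonds formed (products):
  H–F: 2 × 548 = 1096
  Σ(formed) = 1096 kJ
ΔH = Σ(broken) − Σ(formed) = 604 − 1096 = −492 kJ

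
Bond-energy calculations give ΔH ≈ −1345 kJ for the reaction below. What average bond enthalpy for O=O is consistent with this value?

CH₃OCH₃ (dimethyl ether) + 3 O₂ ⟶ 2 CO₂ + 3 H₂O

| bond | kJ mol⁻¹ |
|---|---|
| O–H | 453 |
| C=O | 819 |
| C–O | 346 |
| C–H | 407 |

Let D be the O=O bond energy.
Σ(broken) = 6×407 + 2×346 + 3×D = 3134 + 3D
Σ(formed) = 4×819 + 6×453 = 5994
ΔH = Σ(broken) − Σ(formed) = (3134 + 3D) − (5994) = −2860 + 3D
Setting this equal to −1345 kJ gives 3D = 1515, so D = 505 kJ/mol.

D(O=O) ≈ 505 kJ/mol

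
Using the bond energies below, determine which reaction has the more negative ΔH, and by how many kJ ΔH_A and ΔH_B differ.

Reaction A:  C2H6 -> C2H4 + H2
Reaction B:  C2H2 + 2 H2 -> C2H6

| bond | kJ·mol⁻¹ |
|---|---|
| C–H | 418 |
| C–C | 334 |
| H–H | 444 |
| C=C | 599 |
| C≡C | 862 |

Reaction B, by 383 kJ

Reaction A:
  Bonds broken (reactants):
    C–C: 1 × 334 = 334
    C–H: 6 × 418 = 2508
    Σ(broken) = 2842 kJ
  Bonds formed (products):
    C–H: 4 × 418 = 1672
    C=C: 1 × 599 = 599
    H–H: 1 × 444 = 444
    Σ(formed) = 2715 kJ
  ΔH_A = 2842 − 2715 = +127 kJ
Reaction B:
  Bonds broken (reactants):
    C≡C: 1 × 862 = 862
    C–H: 2 × 418 = 836
    H–H: 2 × 444 = 888
    Σ(broken) = 2586 kJ
  Bonds formed (products):
    C–C: 1 × 334 = 334
    C–H: 6 × 418 = 2508
    Σ(formed) = 2842 kJ
  ΔH_B = 2586 − 2842 = −256 kJ
ΔH_A − ΔH_B = +383 kJ, so reaction B has the more negative ΔH; |ΔH_A − ΔH_B| = 383 kJ.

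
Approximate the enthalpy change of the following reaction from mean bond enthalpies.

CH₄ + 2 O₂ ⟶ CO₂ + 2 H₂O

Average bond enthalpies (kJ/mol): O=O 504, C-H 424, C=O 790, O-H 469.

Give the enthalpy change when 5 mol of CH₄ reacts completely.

ΔH = −3760 kJ

Bonds broken (reactants):
  C-H: 4 × 424 = 1696
  O=O: 2 × 504 = 1008
  Σ(broken) = 2704 kJ
Bonds formed (products):
  C=O: 2 × 790 = 1580
  O-H: 4 × 469 = 1876
  Σ(formed) = 3456 kJ
ΔH = Σ(broken) − Σ(formed) = 2704 − 3456 = −752 kJ
For 5× the reaction as written: 5 × (−752) = −3760 kJ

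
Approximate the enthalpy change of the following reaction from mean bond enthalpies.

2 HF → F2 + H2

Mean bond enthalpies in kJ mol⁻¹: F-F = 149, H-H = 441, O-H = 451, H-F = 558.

Bonds broken (reactants):
  H-F: 2 × 558 = 1116
  Σ(broken) = 1116 kJ
Bonds formed (products):
  F-F: 1 × 149 = 149
  H-H: 1 × 441 = 441
  Σ(formed) = 590 kJ
ΔH = Σ(broken) − Σ(formed) = 1116 − 590 = +526 kJ

ΔH ≈ +526 kJ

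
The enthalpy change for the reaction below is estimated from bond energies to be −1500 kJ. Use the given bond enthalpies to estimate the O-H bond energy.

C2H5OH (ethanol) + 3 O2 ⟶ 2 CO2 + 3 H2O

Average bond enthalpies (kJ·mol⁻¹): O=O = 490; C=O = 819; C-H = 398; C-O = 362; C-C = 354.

D(O-H) ≈ 480 kJ/mol

Let D be the O-H bond energy.
Σ(broken) = 1×354 + 5×398 + 1×362 + 1×D + 3×490 = 4176 + D
Σ(formed) = 4×819 + 6×D = 3276 + 6D
ΔH = Σ(broken) − Σ(formed) = (4176 + D) − (3276 + 6D) = +900 − 5D
Setting this equal to −1500 kJ gives 5D = 2400, so D = 480 kJ/mol.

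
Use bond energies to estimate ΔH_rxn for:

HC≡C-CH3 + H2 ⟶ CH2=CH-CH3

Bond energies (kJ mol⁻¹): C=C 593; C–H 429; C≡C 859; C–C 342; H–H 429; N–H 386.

ΔH ≈ −163 kJ

Bonds broken (reactants):
  C≡C: 1 × 859 = 859
  C–C: 1 × 342 = 342
  C–H: 4 × 429 = 1716
  H–H: 1 × 429 = 429
  Σ(broken) = 3346 kJ
Bonds formed (products):
  C–C: 1 × 342 = 342
  C–H: 6 × 429 = 2574
  C=C: 1 × 593 = 593
  Σ(formed) = 3509 kJ
ΔH = Σ(broken) − Σ(formed) = 3346 − 3509 = −163 kJ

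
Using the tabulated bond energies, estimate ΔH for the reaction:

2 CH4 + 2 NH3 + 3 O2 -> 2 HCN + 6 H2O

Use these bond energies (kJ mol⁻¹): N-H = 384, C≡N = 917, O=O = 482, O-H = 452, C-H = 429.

ΔH ≈ −934 kJ

Bonds broken (reactants):
  C-H: 8 × 429 = 3432
  N-H: 6 × 384 = 2304
  O=O: 3 × 482 = 1446
  Σ(broken) = 7182 kJ
Bonds formed (products):
  C≡N: 2 × 917 = 1834
  C-H: 2 × 429 = 858
  O-H: 12 × 452 = 5424
  Σ(formed) = 8116 kJ
ΔH = Σ(broken) − Σ(formed) = 7182 − 8116 = −934 kJ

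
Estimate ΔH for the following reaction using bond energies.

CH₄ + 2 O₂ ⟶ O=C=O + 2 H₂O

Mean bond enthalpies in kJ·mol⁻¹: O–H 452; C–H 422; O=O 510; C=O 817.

ΔH ≈ −734 kJ

Bonds broken (reactants):
  C–H: 4 × 422 = 1688
  O=O: 2 × 510 = 1020
  Σ(broken) = 2708 kJ
Bonds formed (products):
  C=O: 2 × 817 = 1634
  O–H: 4 × 452 = 1808
  Σ(formed) = 3442 kJ
ΔH = Σ(broken) − Σ(formed) = 2708 − 3442 = −734 kJ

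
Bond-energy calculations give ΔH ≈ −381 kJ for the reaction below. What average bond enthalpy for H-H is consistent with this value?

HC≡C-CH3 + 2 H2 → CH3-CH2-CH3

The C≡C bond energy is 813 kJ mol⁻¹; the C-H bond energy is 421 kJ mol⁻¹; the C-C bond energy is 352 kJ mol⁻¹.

Let D be the H-H bond energy.
Σ(broken) = 1×813 + 1×352 + 4×421 + 2×D = 2849 + 2D
Σ(formed) = 2×352 + 8×421 = 4072
ΔH = Σ(broken) − Σ(formed) = (2849 + 2D) − (4072) = −1223 + 2D
Setting this equal to −381 kJ gives 2D = 842, so D = 421 kJ/mol.

D(H-H) ≈ 421 kJ/mol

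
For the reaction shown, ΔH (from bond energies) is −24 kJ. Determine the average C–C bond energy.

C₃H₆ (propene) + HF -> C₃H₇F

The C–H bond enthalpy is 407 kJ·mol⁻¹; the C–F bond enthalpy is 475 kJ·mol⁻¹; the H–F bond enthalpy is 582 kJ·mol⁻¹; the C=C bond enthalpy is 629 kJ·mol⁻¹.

Let D be the C–C bond energy.
Σ(broken) = 1×D + 6×407 + 1×629 + 1×582 = 3653 + D
Σ(formed) = 2×D + 1×475 + 7×407 = 3324 + 2D
ΔH = Σ(broken) − Σ(formed) = (3653 + D) − (3324 + 2D) = +329 − D
Setting this equal to −24 kJ gives D = 353 kJ/mol.

D(C–C) ≈ 353 kJ/mol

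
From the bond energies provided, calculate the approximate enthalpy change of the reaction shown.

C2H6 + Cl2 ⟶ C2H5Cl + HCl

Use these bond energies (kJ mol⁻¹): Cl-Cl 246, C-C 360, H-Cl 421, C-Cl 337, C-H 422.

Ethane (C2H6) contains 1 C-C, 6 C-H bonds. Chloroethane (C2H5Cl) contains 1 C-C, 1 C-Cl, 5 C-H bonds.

Bonds broken (reactants):
  C-C: 1 × 360 = 360
  C-H: 6 × 422 = 2532
  Cl-Cl: 1 × 246 = 246
  Σ(broken) = 3138 kJ
Bonds formed (products):
  C-C: 1 × 360 = 360
  C-Cl: 1 × 337 = 337
  C-H: 5 × 422 = 2110
  H-Cl: 1 × 421 = 421
  Σ(formed) = 3228 kJ
ΔH = Σ(broken) − Σ(formed) = 3138 − 3228 = −90 kJ

ΔH ≈ −90 kJ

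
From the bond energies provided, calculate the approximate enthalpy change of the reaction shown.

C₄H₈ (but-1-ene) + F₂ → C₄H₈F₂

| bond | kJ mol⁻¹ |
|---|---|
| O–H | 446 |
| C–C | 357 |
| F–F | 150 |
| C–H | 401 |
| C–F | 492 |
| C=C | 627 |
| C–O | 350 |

ΔH ≈ −564 kJ

Bonds broken (reactants):
  C–C: 2 × 357 = 714
  C–H: 8 × 401 = 3208
  C=C: 1 × 627 = 627
  F–F: 1 × 150 = 150
  Σ(broken) = 4699 kJ
Bonds formed (products):
  C–C: 3 × 357 = 1071
  C–F: 2 × 492 = 984
  C–H: 8 × 401 = 3208
  Σ(formed) = 5263 kJ
ΔH = Σ(broken) − Σ(formed) = 4699 − 5263 = −564 kJ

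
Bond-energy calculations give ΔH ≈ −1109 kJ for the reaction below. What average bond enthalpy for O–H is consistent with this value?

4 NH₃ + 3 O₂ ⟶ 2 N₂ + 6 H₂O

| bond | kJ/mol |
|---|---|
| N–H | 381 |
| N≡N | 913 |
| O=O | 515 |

D(O–H) ≈ 450 kJ/mol

Let D be the O–H bond energy.
Σ(broken) = 12×381 + 3×515 = 6117
Σ(formed) = 2×913 + 12×D = 1826 + 12D
ΔH = Σ(broken) − Σ(formed) = (6117) − (1826 + 12D) = +4291 − 12D
Setting this equal to −1109 kJ gives 12D = 5400, so D = 450 kJ/mol.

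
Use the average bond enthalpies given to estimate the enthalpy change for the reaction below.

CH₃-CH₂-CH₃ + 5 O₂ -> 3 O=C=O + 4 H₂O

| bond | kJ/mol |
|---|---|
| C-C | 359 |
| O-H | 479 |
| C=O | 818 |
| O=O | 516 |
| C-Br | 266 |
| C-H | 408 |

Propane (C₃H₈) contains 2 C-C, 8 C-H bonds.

ΔH ≈ −2178 kJ

Bonds broken (reactants):
  C-C: 2 × 359 = 718
  C-H: 8 × 408 = 3264
  O=O: 5 × 516 = 2580
  Σ(broken) = 6562 kJ
Bonds formed (products):
  C=O: 6 × 818 = 4908
  O-H: 8 × 479 = 3832
  Σ(formed) = 8740 kJ
ΔH = Σ(broken) − Σ(formed) = 6562 − 8740 = −2178 kJ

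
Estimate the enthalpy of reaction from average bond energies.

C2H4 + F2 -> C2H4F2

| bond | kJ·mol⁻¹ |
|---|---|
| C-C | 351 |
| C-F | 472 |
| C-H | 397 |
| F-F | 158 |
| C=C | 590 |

Bonds broken (reactants):
  C-H: 4 × 397 = 1588
  C=C: 1 × 590 = 590
  F-F: 1 × 158 = 158
  Σ(broken) = 2336 kJ
Bonds formed (products):
  C-C: 1 × 351 = 351
  C-F: 2 × 472 = 944
  C-H: 4 × 397 = 1588
  Σ(formed) = 2883 kJ
ΔH = Σ(broken) − Σ(formed) = 2336 − 2883 = −547 kJ

ΔH ≈ −547 kJ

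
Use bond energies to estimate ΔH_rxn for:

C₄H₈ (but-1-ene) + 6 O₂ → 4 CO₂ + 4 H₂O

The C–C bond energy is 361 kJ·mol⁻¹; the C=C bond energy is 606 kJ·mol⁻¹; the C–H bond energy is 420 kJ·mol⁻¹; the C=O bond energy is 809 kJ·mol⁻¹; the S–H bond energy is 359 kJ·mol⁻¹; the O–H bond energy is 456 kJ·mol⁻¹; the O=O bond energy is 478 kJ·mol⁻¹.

ΔH ≈ −2564 kJ

Bonds broken (reactants):
  C–C: 2 × 361 = 722
  C–H: 8 × 420 = 3360
  C=C: 1 × 606 = 606
  O=O: 6 × 478 = 2868
  Σ(broken) = 7556 kJ
Bonds formed (products):
  C=O: 8 × 809 = 6472
  O–H: 8 × 456 = 3648
  Σ(formed) = 10120 kJ
ΔH = Σ(broken) − Σ(formed) = 7556 − 10120 = −2564 kJ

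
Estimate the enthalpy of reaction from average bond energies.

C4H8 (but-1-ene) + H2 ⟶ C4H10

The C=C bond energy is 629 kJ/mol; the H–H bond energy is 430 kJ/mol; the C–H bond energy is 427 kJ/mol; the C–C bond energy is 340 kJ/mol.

ΔH ≈ −135 kJ

Bonds broken (reactants):
  C–C: 2 × 340 = 680
  C–H: 8 × 427 = 3416
  C=C: 1 × 629 = 629
  H–H: 1 × 430 = 430
  Σ(broken) = 5155 kJ
Bonds formed (products):
  C–C: 3 × 340 = 1020
  C–H: 10 × 427 = 4270
  Σ(formed) = 5290 kJ
ΔH = Σ(broken) − Σ(formed) = 5155 − 5290 = −135 kJ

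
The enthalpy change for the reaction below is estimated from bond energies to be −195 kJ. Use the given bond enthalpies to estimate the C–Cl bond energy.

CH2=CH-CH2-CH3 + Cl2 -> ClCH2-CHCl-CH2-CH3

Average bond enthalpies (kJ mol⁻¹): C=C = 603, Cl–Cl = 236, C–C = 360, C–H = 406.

D(C–Cl) ≈ 337 kJ/mol

Let D be the C–Cl bond energy.
Σ(broken) = 2×360 + 8×406 + 1×603 + 1×236 = 4807
Σ(formed) = 3×360 + 2×D + 8×406 = 4328 + 2D
ΔH = Σ(broken) − Σ(formed) = (4807) − (4328 + 2D) = +479 − 2D
Setting this equal to −195 kJ gives 2D = 674, so D = 337 kJ/mol.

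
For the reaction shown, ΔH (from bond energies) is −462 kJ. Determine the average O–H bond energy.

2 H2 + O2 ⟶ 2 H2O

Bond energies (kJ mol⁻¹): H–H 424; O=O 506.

Let D be the O–H bond energy.
Σ(broken) = 2×424 + 1×506 = 1354
Σ(formed) = 4×D = 4D
ΔH = Σ(broken) − Σ(formed) = (1354) − (4D) = +1354 − 4D
Setting this equal to −462 kJ gives 4D = 1816, so D = 454 kJ/mol.

D(O–H) ≈ 454 kJ/mol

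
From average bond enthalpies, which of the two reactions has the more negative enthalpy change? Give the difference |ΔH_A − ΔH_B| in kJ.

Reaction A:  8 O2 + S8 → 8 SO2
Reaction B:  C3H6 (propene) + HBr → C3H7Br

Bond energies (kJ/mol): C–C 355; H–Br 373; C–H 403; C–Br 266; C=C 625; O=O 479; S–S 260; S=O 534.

Reaction A, by 2606 kJ

Reaction A:
  Bonds broken (reactants):
    O=O: 8 × 479 = 3832
    S–S: 8 × 260 = 2080
    Σ(broken) = 5912 kJ
  Bonds formed (products):
    S=O: 16 × 534 = 8544
    Σ(formed) = 8544 kJ
  ΔH_A = 5912 − 8544 = −2632 kJ
Reaction B:
  Bonds broken (reactants):
    C–C: 1 × 355 = 355
    C–H: 6 × 403 = 2418
    C=C: 1 × 625 = 625
    H–Br: 1 × 373 = 373
    Σ(broken) = 3771 kJ
  Bonds formed (products):
    C–Br: 1 × 266 = 266
    C–C: 2 × 355 = 710
    C–H: 7 × 403 = 2821
    Σ(formed) = 3797 kJ
  ΔH_B = 3771 − 3797 = −26 kJ
ΔH_A − ΔH_B = −2606 kJ, so reaction A has the more negative ΔH; |ΔH_A − ΔH_B| = 2606 kJ.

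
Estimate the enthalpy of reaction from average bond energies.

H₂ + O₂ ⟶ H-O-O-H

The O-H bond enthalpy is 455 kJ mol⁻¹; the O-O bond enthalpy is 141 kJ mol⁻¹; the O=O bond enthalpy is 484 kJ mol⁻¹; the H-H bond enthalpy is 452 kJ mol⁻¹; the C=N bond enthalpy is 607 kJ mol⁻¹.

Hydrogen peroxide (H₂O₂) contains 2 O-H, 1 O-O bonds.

Bonds broken (reactants):
  H-H: 1 × 452 = 452
  O=O: 1 × 484 = 484
  Σ(broken) = 936 kJ
Bonds formed (products):
  O-H: 2 × 455 = 910
  O-O: 1 × 141 = 141
  Σ(formed) = 1051 kJ
ΔH = Σ(broken) − Σ(formed) = 936 − 1051 = −115 kJ

ΔH ≈ −115 kJ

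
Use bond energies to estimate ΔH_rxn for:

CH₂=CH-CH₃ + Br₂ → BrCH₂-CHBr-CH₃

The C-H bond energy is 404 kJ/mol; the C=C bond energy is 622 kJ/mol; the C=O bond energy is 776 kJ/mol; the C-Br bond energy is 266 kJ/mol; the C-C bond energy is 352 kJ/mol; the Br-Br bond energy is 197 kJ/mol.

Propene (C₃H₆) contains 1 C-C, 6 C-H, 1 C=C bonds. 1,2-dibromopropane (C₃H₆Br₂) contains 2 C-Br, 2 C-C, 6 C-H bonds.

Bonds broken (reactants):
  Br-Br: 1 × 197 = 197
  C-C: 1 × 352 = 352
  C-H: 6 × 404 = 2424
  C=C: 1 × 622 = 622
  Σ(broken) = 3595 kJ
Bonds formed (products):
  C-Br: 2 × 266 = 532
  C-C: 2 × 352 = 704
  C-H: 6 × 404 = 2424
  Σ(formed) = 3660 kJ
ΔH = Σ(broken) − Σ(formed) = 3595 − 3660 = −65 kJ

ΔH ≈ −65 kJ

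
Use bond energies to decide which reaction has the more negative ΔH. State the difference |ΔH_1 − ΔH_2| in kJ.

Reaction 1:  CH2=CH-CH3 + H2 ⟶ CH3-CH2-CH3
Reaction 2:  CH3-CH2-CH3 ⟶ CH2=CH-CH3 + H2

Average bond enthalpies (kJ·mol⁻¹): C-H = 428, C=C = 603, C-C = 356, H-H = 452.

Reaction 1, by 314 kJ

Reaction 1:
  Bonds broken (reactants):
    C-C: 1 × 356 = 356
    C-H: 6 × 428 = 2568
    C=C: 1 × 603 = 603
    H-H: 1 × 452 = 452
    Σ(broken) = 3979 kJ
  Bonds formed (products):
    C-C: 2 × 356 = 712
    C-H: 8 × 428 = 3424
    Σ(formed) = 4136 kJ
  ΔH_1 = 3979 − 4136 = −157 kJ
Reaction 2:
  Bonds broken (reactants):
    C-C: 2 × 356 = 712
    C-H: 8 × 428 = 3424
    Σ(broken) = 4136 kJ
  Bonds formed (products):
    C-C: 1 × 356 = 356
    C-H: 6 × 428 = 2568
    C=C: 1 × 603 = 603
    H-H: 1 × 452 = 452
    Σ(formed) = 3979 kJ
  ΔH_2 = 4136 − 3979 = +157 kJ
ΔH_1 − ΔH_2 = −314 kJ, so reaction 1 has the more negative ΔH; |ΔH_1 − ΔH_2| = 314 kJ.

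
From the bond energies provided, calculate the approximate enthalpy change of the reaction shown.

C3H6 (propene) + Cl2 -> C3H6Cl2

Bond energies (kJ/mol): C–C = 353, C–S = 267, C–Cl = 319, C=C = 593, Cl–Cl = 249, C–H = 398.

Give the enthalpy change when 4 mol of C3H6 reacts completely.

Bonds broken (reactants):
  C–C: 1 × 353 = 353
  C–H: 6 × 398 = 2388
  C=C: 1 × 593 = 593
  Cl–Cl: 1 × 249 = 249
  Σ(broken) = 3583 kJ
Bonds formed (products):
  C–C: 2 × 353 = 706
  C–Cl: 2 × 319 = 638
  C–H: 6 × 398 = 2388
  Σ(formed) = 3732 kJ
ΔH = Σ(broken) − Σ(formed) = 3583 − 3732 = −149 kJ
For 4× the reaction as written: 4 × (−149) = −596 kJ

ΔH = −596 kJ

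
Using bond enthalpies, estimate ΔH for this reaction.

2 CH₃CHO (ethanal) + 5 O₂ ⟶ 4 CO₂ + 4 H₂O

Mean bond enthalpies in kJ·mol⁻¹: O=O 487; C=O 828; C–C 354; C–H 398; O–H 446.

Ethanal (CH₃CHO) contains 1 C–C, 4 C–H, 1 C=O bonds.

ΔH ≈ −2209 kJ

Bonds broken (reactants):
  C–C: 2 × 354 = 708
  C–H: 8 × 398 = 3184
  C=O: 2 × 828 = 1656
  O=O: 5 × 487 = 2435
  Σ(broken) = 7983 kJ
Bonds formed (products):
  C=O: 8 × 828 = 6624
  O–H: 8 × 446 = 3568
  Σ(formed) = 10192 kJ
ΔH = Σ(broken) − Σ(formed) = 7983 − 10192 = −2209 kJ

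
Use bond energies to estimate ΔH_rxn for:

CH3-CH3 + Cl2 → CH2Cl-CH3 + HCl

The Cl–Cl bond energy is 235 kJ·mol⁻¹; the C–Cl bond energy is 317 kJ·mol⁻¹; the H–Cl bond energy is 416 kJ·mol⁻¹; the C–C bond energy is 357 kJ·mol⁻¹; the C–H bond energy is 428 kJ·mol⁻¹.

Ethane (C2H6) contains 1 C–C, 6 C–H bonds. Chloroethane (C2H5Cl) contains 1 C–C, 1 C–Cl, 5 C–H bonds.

Bonds broken (reactants):
  C–C: 1 × 357 = 357
  C–H: 6 × 428 = 2568
  Cl–Cl: 1 × 235 = 235
  Σ(broken) = 3160 kJ
Bonds formed (products):
  C–C: 1 × 357 = 357
  C–Cl: 1 × 317 = 317
  C–H: 5 × 428 = 2140
  H–Cl: 1 × 416 = 416
  Σ(formed) = 3230 kJ
ΔH = Σ(broken) − Σ(formed) = 3160 − 3230 = −70 kJ

ΔH ≈ −70 kJ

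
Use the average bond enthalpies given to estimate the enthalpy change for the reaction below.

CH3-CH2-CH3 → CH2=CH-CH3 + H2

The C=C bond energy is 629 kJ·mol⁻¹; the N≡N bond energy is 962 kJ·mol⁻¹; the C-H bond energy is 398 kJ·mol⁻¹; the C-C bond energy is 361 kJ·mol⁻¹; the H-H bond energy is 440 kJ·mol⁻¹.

Bonds broken (reactants):
  C-C: 2 × 361 = 722
  C-H: 8 × 398 = 3184
  Σ(broken) = 3906 kJ
Bonds formed (products):
  C-C: 1 × 361 = 361
  C-H: 6 × 398 = 2388
  C=C: 1 × 629 = 629
  H-H: 1 × 440 = 440
  Σ(formed) = 3818 kJ
ΔH = Σ(broken) − Σ(formed) = 3906 − 3818 = +88 kJ

ΔH ≈ +88 kJ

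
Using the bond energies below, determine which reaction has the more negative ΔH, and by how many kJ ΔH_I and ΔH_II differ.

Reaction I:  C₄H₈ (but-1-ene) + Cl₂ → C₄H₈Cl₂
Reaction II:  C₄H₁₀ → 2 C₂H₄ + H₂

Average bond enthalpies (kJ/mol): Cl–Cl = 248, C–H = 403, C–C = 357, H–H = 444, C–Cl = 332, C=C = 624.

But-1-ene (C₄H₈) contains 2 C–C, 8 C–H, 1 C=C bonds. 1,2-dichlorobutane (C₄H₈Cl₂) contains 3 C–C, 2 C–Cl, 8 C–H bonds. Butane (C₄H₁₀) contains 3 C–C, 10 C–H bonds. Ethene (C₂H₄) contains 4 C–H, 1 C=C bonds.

Reaction I, by 334 kJ

Reaction I:
  Bonds broken (reactants):
    C–C: 2 × 357 = 714
    C–H: 8 × 403 = 3224
    C=C: 1 × 624 = 624
    Cl–Cl: 1 × 248 = 248
    Σ(broken) = 4810 kJ
  Bonds formed (products):
    C–C: 3 × 357 = 1071
    C–Cl: 2 × 332 = 664
    C–H: 8 × 403 = 3224
    Σ(formed) = 4959 kJ
  ΔH_I = 4810 − 4959 = −149 kJ
Reaction II:
  Bonds broken (reactants):
    C–C: 3 × 357 = 1071
    C–H: 10 × 403 = 4030
    Σ(broken) = 5101 kJ
  Bonds formed (products):
    C–H: 8 × 403 = 3224
    C=C: 2 × 624 = 1248
    H–H: 1 × 444 = 444
    Σ(formed) = 4916 kJ
  ΔH_II = 5101 − 4916 = +185 kJ
ΔH_I − ΔH_II = −334 kJ, so reaction I has the more negative ΔH; |ΔH_I − ΔH_II| = 334 kJ.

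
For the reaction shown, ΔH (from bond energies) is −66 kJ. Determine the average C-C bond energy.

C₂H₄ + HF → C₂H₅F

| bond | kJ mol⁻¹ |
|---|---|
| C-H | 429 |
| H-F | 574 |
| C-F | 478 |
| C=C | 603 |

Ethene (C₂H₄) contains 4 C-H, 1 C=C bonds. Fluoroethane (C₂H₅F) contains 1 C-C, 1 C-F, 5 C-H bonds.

D(C-C) ≈ 336 kJ/mol

Let D be the C-C bond energy.
Σ(broken) = 4×429 + 1×603 + 1×574 = 2893
Σ(formed) = 1×D + 1×478 + 5×429 = 2623 + D
ΔH = Σ(broken) − Σ(formed) = (2893) − (2623 + D) = +270 − D
Setting this equal to −66 kJ gives D = 336 kJ/mol.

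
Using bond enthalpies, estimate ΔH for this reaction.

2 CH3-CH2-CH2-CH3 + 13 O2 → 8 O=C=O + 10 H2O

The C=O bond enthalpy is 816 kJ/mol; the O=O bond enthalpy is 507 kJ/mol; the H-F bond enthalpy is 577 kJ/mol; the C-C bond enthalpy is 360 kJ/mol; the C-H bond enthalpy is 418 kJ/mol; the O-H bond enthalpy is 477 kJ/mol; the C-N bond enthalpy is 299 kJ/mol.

Bonds broken (reactants):
  C-C: 6 × 360 = 2160
  C-H: 20 × 418 = 8360
  O=O: 13 × 507 = 6591
  Σ(broken) = 17111 kJ
Bonds formed (products):
  C=O: 16 × 816 = 13056
  O-H: 20 × 477 = 9540
  Σ(formed) = 22596 kJ
ΔH = Σ(broken) − Σ(formed) = 17111 − 22596 = −5485 kJ

ΔH ≈ −5485 kJ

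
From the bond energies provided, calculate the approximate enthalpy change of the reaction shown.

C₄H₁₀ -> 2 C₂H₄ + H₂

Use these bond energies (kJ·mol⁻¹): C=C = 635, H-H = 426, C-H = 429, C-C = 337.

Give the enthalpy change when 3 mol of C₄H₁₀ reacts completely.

Bonds broken (reactants):
  C-C: 3 × 337 = 1011
  C-H: 10 × 429 = 4290
  Σ(broken) = 5301 kJ
Bonds formed (products):
  C-H: 8 × 429 = 3432
  C=C: 2 × 635 = 1270
  H-H: 1 × 426 = 426
  Σ(formed) = 5128 kJ
ΔH = Σ(broken) − Σ(formed) = 5301 − 5128 = +173 kJ
For 3× the reaction as written: 3 × (+173) = +519 kJ

ΔH = +519 kJ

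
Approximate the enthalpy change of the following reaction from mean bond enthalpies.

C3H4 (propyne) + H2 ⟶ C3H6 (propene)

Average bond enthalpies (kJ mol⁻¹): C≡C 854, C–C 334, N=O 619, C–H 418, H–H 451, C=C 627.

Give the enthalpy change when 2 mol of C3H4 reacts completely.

Bonds broken (reactants):
  C≡C: 1 × 854 = 854
  C–C: 1 × 334 = 334
  C–H: 4 × 418 = 1672
  H–H: 1 × 451 = 451
  Σ(broken) = 3311 kJ
Bonds formed (products):
  C–C: 1 × 334 = 334
  C–H: 6 × 418 = 2508
  C=C: 1 × 627 = 627
  Σ(formed) = 3469 kJ
ΔH = Σ(broken) − Σ(formed) = 3311 − 3469 = −158 kJ
For 2× the reaction as written: 2 × (−158) = −316 kJ

ΔH = −316 kJ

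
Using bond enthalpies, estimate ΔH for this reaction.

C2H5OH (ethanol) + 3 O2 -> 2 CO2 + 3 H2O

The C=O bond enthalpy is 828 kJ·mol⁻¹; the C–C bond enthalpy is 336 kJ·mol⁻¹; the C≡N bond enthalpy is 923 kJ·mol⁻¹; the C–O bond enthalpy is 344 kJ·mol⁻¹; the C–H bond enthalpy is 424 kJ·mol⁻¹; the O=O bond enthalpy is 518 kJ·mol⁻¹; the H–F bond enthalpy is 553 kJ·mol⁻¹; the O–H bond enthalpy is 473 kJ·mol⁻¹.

Bonds broken (reactants):
  C–C: 1 × 336 = 336
  C–H: 5 × 424 = 2120
  C–O: 1 × 344 = 344
  O–H: 1 × 473 = 473
  O=O: 3 × 518 = 1554
  Σ(broken) = 4827 kJ
Bonds formed (products):
  C=O: 4 × 828 = 3312
  O–H: 6 × 473 = 2838
  Σ(formed) = 6150 kJ
ΔH = Σ(broken) − Σ(formed) = 4827 − 6150 = −1323 kJ

ΔH ≈ −1323 kJ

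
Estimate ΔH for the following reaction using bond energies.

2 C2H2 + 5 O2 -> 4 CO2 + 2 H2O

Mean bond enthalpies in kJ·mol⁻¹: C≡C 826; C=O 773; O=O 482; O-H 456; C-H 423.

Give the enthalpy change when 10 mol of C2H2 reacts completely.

Bonds broken (reactants):
  C≡C: 2 × 826 = 1652
  C-H: 4 × 423 = 1692
  O=O: 5 × 482 = 2410
  Σ(broken) = 5754 kJ
Bonds formed (products):
  C=O: 8 × 773 = 6184
  O-H: 4 × 456 = 1824
  Σ(formed) = 8008 kJ
ΔH = Σ(broken) − Σ(formed) = 5754 − 8008 = −2254 kJ
For 5× the reaction as written: 5 × (−2254) = −11270 kJ

ΔH = −11270 kJ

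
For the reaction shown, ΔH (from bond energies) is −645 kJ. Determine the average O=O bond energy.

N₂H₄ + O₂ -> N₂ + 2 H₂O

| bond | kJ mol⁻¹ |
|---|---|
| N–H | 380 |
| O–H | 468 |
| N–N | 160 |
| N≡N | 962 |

Let D be the O=O bond energy.
Σ(broken) = 4×380 + 1×160 + 1×D = 1680 + D
Σ(formed) = 1×962 + 4×468 = 2834
ΔH = Σ(broken) − Σ(formed) = (1680 + D) − (2834) = −1154 + D
Setting this equal to −645 kJ gives D = 509 kJ/mol.

D(O=O) ≈ 509 kJ/mol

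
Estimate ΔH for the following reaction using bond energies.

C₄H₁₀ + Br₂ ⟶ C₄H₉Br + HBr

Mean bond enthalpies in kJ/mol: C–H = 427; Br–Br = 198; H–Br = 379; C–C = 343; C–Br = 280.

ΔH ≈ −34 kJ

Bonds broken (reactants):
  Br–Br: 1 × 198 = 198
  C–C: 3 × 343 = 1029
  C–H: 10 × 427 = 4270
  Σ(broken) = 5497 kJ
Bonds formed (products):
  C–Br: 1 × 280 = 280
  C–C: 3 × 343 = 1029
  C–H: 9 × 427 = 3843
  H–Br: 1 × 379 = 379
  Σ(formed) = 5531 kJ
ΔH = Σ(broken) − Σ(formed) = 5497 − 5531 = −34 kJ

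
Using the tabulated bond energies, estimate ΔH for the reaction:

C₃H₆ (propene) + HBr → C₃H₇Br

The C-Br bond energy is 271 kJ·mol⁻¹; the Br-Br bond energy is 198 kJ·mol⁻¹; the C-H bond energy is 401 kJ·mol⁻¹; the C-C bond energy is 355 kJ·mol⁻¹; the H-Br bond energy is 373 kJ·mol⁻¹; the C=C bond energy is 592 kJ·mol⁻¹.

Bonds broken (reactants):
  C-C: 1 × 355 = 355
  C-H: 6 × 401 = 2406
  C=C: 1 × 592 = 592
  H-Br: 1 × 373 = 373
  Σ(broken) = 3726 kJ
Bonds formed (products):
  C-Br: 1 × 271 = 271
  C-C: 2 × 355 = 710
  C-H: 7 × 401 = 2807
  Σ(formed) = 3788 kJ
ΔH = Σ(broken) − Σ(formed) = 3726 − 3788 = −62 kJ

ΔH ≈ −62 kJ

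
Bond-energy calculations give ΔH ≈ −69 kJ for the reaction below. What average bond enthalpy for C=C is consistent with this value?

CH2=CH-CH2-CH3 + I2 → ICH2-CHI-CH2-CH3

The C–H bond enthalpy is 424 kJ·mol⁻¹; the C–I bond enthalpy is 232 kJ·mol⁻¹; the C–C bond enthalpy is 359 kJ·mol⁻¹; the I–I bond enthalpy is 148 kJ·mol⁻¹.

D(C=C) ≈ 606 kJ/mol

Let D be the C=C bond energy.
Σ(broken) = 2×359 + 8×424 + 1×D + 1×148 = 4258 + D
Σ(formed) = 3×359 + 8×424 + 2×232 = 4933
ΔH = Σ(broken) − Σ(formed) = (4258 + D) − (4933) = −675 + D
Setting this equal to −69 kJ gives D = 606 kJ/mol.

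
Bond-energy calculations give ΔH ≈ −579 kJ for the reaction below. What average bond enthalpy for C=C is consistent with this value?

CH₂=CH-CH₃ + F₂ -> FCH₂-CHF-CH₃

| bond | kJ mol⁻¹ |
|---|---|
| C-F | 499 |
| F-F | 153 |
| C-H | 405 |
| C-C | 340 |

D(C=C) ≈ 606 kJ/mol

Let D be the C=C bond energy.
Σ(broken) = 1×340 + 6×405 + 1×D + 1×153 = 2923 + D
Σ(formed) = 2×340 + 2×499 + 6×405 = 4108
ΔH = Σ(broken) − Σ(formed) = (2923 + D) − (4108) = −1185 + D
Setting this equal to −579 kJ gives D = 606 kJ/mol.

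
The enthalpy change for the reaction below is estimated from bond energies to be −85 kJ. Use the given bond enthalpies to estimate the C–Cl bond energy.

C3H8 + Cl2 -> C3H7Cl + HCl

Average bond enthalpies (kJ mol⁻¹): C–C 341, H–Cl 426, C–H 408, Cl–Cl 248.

D(C–Cl) ≈ 315 kJ/mol

Let D be the C–Cl bond energy.
Σ(broken) = 2×341 + 8×408 + 1×248 = 4194
Σ(formed) = 2×341 + 1×D + 7×408 + 1×426 = 3964 + D
ΔH = Σ(broken) − Σ(formed) = (4194) − (3964 + D) = +230 − D
Setting this equal to −85 kJ gives D = 315 kJ/mol.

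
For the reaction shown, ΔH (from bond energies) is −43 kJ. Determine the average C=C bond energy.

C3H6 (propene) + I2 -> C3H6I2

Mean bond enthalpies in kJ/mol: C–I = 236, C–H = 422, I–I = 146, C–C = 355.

Let D be the C=C bond energy.
Σ(broken) = 1×355 + 6×422 + 1×D + 1×146 = 3033 + D
Σ(formed) = 2×355 + 6×422 + 2×236 = 3714
ΔH = Σ(broken) − Σ(formed) = (3033 + D) − (3714) = −681 + D
Setting this equal to −43 kJ gives D = 638 kJ/mol.

D(C=C) ≈ 638 kJ/mol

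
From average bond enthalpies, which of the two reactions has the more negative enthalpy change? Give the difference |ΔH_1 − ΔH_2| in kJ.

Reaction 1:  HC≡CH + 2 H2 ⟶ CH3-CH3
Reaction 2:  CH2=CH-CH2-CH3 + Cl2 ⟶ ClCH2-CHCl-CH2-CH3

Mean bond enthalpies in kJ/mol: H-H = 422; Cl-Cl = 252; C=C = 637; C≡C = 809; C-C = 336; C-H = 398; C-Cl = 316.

Reaction 1:
  Bonds broken (reactants):
    C≡C: 1 × 809 = 809
    C-H: 2 × 398 = 796
    H-H: 2 × 422 = 844
    Σ(broken) = 2449 kJ
  Bonds formed (products):
    C-C: 1 × 336 = 336
    C-H: 6 × 398 = 2388
    Σ(formed) = 2724 kJ
  ΔH_1 = 2449 − 2724 = −275 kJ
Reaction 2:
  Bonds broken (reactants):
    C-C: 2 × 336 = 672
    C-H: 8 × 398 = 3184
    C=C: 1 × 637 = 637
    Cl-Cl: 1 × 252 = 252
    Σ(broken) = 4745 kJ
  Bonds formed (products):
    C-C: 3 × 336 = 1008
    C-Cl: 2 × 316 = 632
    C-H: 8 × 398 = 3184
    Σ(formed) = 4824 kJ
  ΔH_2 = 4745 − 4824 = −79 kJ
ΔH_1 − ΔH_2 = −196 kJ, so reaction 1 has the more negative ΔH; |ΔH_1 − ΔH_2| = 196 kJ.

Reaction 1, by 196 kJ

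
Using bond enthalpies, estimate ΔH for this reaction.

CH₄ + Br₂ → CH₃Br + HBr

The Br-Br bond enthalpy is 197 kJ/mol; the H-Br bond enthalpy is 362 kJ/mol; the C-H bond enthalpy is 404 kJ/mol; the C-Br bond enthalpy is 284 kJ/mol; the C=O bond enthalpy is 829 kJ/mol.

Bonds broken (reactants):
  Br-Br: 1 × 197 = 197
  C-H: 4 × 404 = 1616
  Σ(broken) = 1813 kJ
Bonds formed (products):
  C-Br: 1 × 284 = 284
  C-H: 3 × 404 = 1212
  H-Br: 1 × 362 = 362
  Σ(formed) = 1858 kJ
ΔH = Σ(broken) − Σ(formed) = 1813 − 1858 = −45 kJ

ΔH ≈ −45 kJ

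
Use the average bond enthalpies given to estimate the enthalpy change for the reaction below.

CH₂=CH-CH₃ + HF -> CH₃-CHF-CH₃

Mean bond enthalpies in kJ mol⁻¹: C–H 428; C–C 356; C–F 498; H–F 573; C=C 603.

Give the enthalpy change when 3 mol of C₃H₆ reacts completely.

Bonds broken (reactants):
  C–C: 1 × 356 = 356
  C–H: 6 × 428 = 2568
  C=C: 1 × 603 = 603
  H–F: 1 × 573 = 573
  Σ(broken) = 4100 kJ
Bonds formed (products):
  C–C: 2 × 356 = 712
  C–F: 1 × 498 = 498
  C–H: 7 × 428 = 2996
  Σ(formed) = 4206 kJ
ΔH = Σ(broken) − Σ(formed) = 4100 − 4206 = −106 kJ
For 3× the reaction as written: 3 × (−106) = −318 kJ

ΔH = −318 kJ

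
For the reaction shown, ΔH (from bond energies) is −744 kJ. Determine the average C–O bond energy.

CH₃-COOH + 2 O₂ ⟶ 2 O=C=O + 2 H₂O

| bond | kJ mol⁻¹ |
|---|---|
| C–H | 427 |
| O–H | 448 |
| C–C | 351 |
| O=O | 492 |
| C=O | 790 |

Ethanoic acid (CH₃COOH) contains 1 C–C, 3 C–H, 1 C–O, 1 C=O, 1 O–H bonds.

Let D be the C–O bond energy.
Σ(broken) = 1×351 + 3×427 + 1×D + 1×790 + 1×448 + 2×492 = 3854 + D
Σ(formed) = 4×790 + 4×448 = 4952
ΔH = Σ(broken) − Σ(formed) = (3854 + D) − (4952) = −1098 + D
Setting this equal to −744 kJ gives D = 354 kJ/mol.

D(C–O) ≈ 354 kJ/mol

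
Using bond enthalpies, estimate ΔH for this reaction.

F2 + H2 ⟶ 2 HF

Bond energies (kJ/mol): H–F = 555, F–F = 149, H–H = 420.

ΔH ≈ −541 kJ

Bonds broken (reactants):
  F–F: 1 × 149 = 149
  H–H: 1 × 420 = 420
  Σ(broken) = 569 kJ
Bonds formed (products):
  H–F: 2 × 555 = 1110
  Σ(formed) = 1110 kJ
ΔH = Σ(broken) − Σ(formed) = 569 − 1110 = −541 kJ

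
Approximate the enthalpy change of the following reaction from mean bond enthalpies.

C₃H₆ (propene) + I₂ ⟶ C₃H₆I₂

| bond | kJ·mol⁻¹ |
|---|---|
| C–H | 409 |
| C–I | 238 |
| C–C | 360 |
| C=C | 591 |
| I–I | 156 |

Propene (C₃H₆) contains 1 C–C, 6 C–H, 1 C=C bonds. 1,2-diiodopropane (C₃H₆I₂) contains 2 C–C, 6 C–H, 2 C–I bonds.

Bonds broken (reactants):
  C–C: 1 × 360 = 360
  C–H: 6 × 409 = 2454
  C=C: 1 × 591 = 591
  I–I: 1 × 156 = 156
  Σ(broken) = 3561 kJ
Bonds formed (products):
  C–C: 2 × 360 = 720
  C–H: 6 × 409 = 2454
  C–I: 2 × 238 = 476
  Σ(formed) = 3650 kJ
ΔH = Σ(broken) − Σ(formed) = 3561 − 3650 = −89 kJ

ΔH ≈ −89 kJ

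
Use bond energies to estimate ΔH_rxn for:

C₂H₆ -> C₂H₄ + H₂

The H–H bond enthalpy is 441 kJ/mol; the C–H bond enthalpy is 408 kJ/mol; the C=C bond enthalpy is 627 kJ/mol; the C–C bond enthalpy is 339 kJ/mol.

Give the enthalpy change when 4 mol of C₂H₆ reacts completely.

ΔH = +348 kJ

Bonds broken (reactants):
  C–C: 1 × 339 = 339
  C–H: 6 × 408 = 2448
  Σ(broken) = 2787 kJ
Bonds formed (products):
  C–H: 4 × 408 = 1632
  C=C: 1 × 627 = 627
  H–H: 1 × 441 = 441
  Σ(formed) = 2700 kJ
ΔH = Σ(broken) − Σ(formed) = 2787 − 2700 = +87 kJ
For 4× the reaction as written: 4 × (+87) = +348 kJ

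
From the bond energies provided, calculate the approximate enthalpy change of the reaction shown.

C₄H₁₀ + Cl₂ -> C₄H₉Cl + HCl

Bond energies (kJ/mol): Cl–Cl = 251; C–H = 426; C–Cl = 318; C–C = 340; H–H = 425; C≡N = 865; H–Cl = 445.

Bonds broken (reactants):
  C–C: 3 × 340 = 1020
  C–H: 10 × 426 = 4260
  Cl–Cl: 1 × 251 = 251
  Σ(broken) = 5531 kJ
Bonds formed (products):
  C–C: 3 × 340 = 1020
  C–Cl: 1 × 318 = 318
  C–H: 9 × 426 = 3834
  H–Cl: 1 × 445 = 445
  Σ(formed) = 5617 kJ
ΔH = Σ(broken) − Σ(formed) = 5531 − 5617 = −86 kJ

ΔH ≈ −86 kJ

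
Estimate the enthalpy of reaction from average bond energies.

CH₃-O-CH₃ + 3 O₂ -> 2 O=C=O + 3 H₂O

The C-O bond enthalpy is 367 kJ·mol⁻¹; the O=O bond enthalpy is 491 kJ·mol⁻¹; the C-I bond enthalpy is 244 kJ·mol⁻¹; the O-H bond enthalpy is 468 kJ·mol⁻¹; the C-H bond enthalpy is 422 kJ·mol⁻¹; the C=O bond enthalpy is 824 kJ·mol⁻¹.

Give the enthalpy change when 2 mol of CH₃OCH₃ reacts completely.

ΔH = −2730 kJ

Bonds broken (reactants):
  C-H: 6 × 422 = 2532
  C-O: 2 × 367 = 734
  O=O: 3 × 491 = 1473
  Σ(broken) = 4739 kJ
Bonds formed (products):
  C=O: 4 × 824 = 3296
  O-H: 6 × 468 = 2808
  Σ(formed) = 6104 kJ
ΔH = Σ(broken) − Σ(formed) = 4739 − 6104 = −1365 kJ
For 2× the reaction as written: 2 × (−1365) = −2730 kJ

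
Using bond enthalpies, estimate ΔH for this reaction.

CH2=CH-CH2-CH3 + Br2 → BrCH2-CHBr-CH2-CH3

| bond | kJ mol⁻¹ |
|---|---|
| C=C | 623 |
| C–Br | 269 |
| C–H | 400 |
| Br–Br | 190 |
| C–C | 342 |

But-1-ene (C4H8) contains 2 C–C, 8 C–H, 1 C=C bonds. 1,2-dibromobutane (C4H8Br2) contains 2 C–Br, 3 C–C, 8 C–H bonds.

ΔH ≈ −67 kJ

Bonds broken (reactants):
  Br–Br: 1 × 190 = 190
  C–C: 2 × 342 = 684
  C–H: 8 × 400 = 3200
  C=C: 1 × 623 = 623
  Σ(broken) = 4697 kJ
Bonds formed (products):
  C–Br: 2 × 269 = 538
  C–C: 3 × 342 = 1026
  C–H: 8 × 400 = 3200
  Σ(formed) = 4764 kJ
ΔH = Σ(broken) − Σ(formed) = 4697 − 4764 = −67 kJ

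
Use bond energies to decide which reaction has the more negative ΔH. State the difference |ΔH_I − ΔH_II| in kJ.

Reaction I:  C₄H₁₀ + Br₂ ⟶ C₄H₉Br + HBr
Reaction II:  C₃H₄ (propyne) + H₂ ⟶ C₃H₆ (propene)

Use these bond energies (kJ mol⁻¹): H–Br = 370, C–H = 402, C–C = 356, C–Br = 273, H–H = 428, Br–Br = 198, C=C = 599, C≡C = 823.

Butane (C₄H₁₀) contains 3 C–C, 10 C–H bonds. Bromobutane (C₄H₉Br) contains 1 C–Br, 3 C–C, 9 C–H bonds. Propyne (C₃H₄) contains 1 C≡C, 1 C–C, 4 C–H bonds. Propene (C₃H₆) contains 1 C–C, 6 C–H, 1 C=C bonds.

Reaction II, by 109 kJ

Reaction I:
  Bonds broken (reactants):
    Br–Br: 1 × 198 = 198
    C–C: 3 × 356 = 1068
    C–H: 10 × 402 = 4020
    Σ(broken) = 5286 kJ
  Bonds formed (products):
    C–Br: 1 × 273 = 273
    C–C: 3 × 356 = 1068
    C–H: 9 × 402 = 3618
    H–Br: 1 × 370 = 370
    Σ(formed) = 5329 kJ
  ΔH_I = 5286 − 5329 = −43 kJ
Reaction II:
  Bonds broken (reactants):
    C≡C: 1 × 823 = 823
    C–C: 1 × 356 = 356
    C–H: 4 × 402 = 1608
    H–H: 1 × 428 = 428
    Σ(broken) = 3215 kJ
  Bonds formed (products):
    C–C: 1 × 356 = 356
    C–H: 6 × 402 = 2412
    C=C: 1 × 599 = 599
    Σ(formed) = 3367 kJ
  ΔH_II = 3215 − 3367 = −152 kJ
ΔH_I − ΔH_II = +109 kJ, so reaction II has the more negative ΔH; |ΔH_I − ΔH_II| = 109 kJ.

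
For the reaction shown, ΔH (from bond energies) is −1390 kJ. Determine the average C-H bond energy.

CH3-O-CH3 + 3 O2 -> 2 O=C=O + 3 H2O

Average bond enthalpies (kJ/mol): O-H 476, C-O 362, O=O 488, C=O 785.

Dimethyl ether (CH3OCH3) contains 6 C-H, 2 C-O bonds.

D(C-H) ≈ 403 kJ/mol

Let D be the C-H bond energy.
Σ(broken) = 6×D + 2×362 + 3×488 = 2188 + 6D
Σ(formed) = 4×785 + 6×476 = 5996
ΔH = Σ(broken) − Σ(formed) = (2188 + 6D) − (5996) = −3808 + 6D
Setting this equal to −1390 kJ gives 6D = 2418, so D = 403 kJ/mol.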